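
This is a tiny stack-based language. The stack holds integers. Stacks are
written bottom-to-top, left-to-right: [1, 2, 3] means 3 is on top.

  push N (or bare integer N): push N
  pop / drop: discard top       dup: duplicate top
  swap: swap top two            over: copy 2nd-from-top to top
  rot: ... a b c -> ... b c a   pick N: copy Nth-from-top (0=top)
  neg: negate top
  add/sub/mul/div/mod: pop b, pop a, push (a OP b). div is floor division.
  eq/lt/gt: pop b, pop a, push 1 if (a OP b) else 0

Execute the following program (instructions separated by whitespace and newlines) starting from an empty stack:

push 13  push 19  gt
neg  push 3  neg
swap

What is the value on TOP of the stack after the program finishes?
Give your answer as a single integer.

Answer: 0

Derivation:
After 'push 13': [13]
After 'push 19': [13, 19]
After 'gt': [0]
After 'neg': [0]
After 'push 3': [0, 3]
After 'neg': [0, -3]
After 'swap': [-3, 0]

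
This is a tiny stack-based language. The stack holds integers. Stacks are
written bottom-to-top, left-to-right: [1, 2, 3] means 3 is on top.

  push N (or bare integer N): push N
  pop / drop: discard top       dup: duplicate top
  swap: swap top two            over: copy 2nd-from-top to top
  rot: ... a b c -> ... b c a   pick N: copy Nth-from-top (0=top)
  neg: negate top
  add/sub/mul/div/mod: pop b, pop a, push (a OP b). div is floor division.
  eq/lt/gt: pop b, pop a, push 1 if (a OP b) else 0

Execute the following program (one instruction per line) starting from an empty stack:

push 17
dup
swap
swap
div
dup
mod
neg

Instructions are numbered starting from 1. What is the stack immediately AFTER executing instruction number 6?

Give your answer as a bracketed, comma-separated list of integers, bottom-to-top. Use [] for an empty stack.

Answer: [1, 1]

Derivation:
Step 1 ('push 17'): [17]
Step 2 ('dup'): [17, 17]
Step 3 ('swap'): [17, 17]
Step 4 ('swap'): [17, 17]
Step 5 ('div'): [1]
Step 6 ('dup'): [1, 1]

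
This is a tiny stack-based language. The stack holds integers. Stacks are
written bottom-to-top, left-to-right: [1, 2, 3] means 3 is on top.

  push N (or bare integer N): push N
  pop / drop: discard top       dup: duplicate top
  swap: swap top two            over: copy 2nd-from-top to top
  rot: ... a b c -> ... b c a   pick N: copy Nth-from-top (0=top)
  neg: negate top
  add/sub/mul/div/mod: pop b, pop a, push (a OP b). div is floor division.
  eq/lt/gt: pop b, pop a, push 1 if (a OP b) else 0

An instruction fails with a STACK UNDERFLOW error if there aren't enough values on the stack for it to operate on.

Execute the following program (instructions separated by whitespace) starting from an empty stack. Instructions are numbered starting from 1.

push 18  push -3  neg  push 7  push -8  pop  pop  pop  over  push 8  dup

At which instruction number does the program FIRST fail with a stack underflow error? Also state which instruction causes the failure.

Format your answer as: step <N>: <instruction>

Answer: step 9: over

Derivation:
Step 1 ('push 18'): stack = [18], depth = 1
Step 2 ('push -3'): stack = [18, -3], depth = 2
Step 3 ('neg'): stack = [18, 3], depth = 2
Step 4 ('push 7'): stack = [18, 3, 7], depth = 3
Step 5 ('push -8'): stack = [18, 3, 7, -8], depth = 4
Step 6 ('pop'): stack = [18, 3, 7], depth = 3
Step 7 ('pop'): stack = [18, 3], depth = 2
Step 8 ('pop'): stack = [18], depth = 1
Step 9 ('over'): needs 2 value(s) but depth is 1 — STACK UNDERFLOW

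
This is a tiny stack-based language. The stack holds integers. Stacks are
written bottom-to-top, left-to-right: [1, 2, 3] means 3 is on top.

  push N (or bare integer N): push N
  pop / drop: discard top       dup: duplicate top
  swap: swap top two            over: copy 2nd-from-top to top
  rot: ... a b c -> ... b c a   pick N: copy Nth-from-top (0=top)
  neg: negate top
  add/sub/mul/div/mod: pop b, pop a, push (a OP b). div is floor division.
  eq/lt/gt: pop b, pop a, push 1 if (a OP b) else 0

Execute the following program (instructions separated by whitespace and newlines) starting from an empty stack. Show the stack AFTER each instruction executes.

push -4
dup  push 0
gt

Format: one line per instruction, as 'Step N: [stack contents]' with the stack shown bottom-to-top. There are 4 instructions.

Step 1: [-4]
Step 2: [-4, -4]
Step 3: [-4, -4, 0]
Step 4: [-4, 0]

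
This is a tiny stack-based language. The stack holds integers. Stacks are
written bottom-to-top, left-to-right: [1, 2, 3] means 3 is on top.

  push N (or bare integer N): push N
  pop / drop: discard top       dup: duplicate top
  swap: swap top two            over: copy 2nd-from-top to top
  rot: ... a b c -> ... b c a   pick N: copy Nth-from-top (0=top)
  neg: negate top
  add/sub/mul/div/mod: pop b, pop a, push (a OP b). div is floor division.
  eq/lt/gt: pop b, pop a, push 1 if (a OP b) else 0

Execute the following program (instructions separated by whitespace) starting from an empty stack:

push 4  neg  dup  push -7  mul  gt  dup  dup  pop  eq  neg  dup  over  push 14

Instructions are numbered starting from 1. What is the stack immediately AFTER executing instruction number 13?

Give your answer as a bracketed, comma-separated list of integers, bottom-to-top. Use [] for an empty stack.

Answer: [-1, -1, -1]

Derivation:
Step 1 ('push 4'): [4]
Step 2 ('neg'): [-4]
Step 3 ('dup'): [-4, -4]
Step 4 ('push -7'): [-4, -4, -7]
Step 5 ('mul'): [-4, 28]
Step 6 ('gt'): [0]
Step 7 ('dup'): [0, 0]
Step 8 ('dup'): [0, 0, 0]
Step 9 ('pop'): [0, 0]
Step 10 ('eq'): [1]
Step 11 ('neg'): [-1]
Step 12 ('dup'): [-1, -1]
Step 13 ('over'): [-1, -1, -1]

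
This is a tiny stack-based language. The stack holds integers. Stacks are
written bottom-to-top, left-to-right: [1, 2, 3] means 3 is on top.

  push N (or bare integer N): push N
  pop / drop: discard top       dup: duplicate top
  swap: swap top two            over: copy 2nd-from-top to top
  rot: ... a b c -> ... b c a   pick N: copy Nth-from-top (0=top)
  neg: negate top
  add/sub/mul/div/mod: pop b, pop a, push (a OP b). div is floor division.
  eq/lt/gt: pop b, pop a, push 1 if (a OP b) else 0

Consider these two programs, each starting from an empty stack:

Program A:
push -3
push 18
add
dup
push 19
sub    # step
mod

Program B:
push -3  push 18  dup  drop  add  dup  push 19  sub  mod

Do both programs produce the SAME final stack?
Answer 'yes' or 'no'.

Program A trace:
  After 'push -3': [-3]
  After 'push 18': [-3, 18]
  After 'add': [15]
  After 'dup': [15, 15]
  After 'push 19': [15, 15, 19]
  After 'sub': [15, -4]
  After 'mod': [-1]
Program A final stack: [-1]

Program B trace:
  After 'push -3': [-3]
  After 'push 18': [-3, 18]
  After 'dup': [-3, 18, 18]
  After 'drop': [-3, 18]
  After 'add': [15]
  After 'dup': [15, 15]
  After 'push 19': [15, 15, 19]
  After 'sub': [15, -4]
  After 'mod': [-1]
Program B final stack: [-1]
Same: yes

Answer: yes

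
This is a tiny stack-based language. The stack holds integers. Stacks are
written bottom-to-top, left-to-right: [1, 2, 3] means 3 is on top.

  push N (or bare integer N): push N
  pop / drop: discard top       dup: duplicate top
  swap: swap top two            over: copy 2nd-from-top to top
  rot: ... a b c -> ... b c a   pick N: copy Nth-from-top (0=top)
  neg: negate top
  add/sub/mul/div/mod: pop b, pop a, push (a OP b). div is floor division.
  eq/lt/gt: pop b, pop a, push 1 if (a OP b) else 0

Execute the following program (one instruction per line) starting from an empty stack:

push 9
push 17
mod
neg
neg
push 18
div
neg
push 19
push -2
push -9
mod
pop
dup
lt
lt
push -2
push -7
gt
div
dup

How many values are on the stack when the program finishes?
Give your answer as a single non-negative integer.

Answer: 2

Derivation:
After 'push 9': stack = [9] (depth 1)
After 'push 17': stack = [9, 17] (depth 2)
After 'mod': stack = [9] (depth 1)
After 'neg': stack = [-9] (depth 1)
After 'neg': stack = [9] (depth 1)
After 'push 18': stack = [9, 18] (depth 2)
After 'div': stack = [0] (depth 1)
After 'neg': stack = [0] (depth 1)
After 'push 19': stack = [0, 19] (depth 2)
After 'push -2': stack = [0, 19, -2] (depth 3)
  ...
After 'mod': stack = [0, 19, -2] (depth 3)
After 'pop': stack = [0, 19] (depth 2)
After 'dup': stack = [0, 19, 19] (depth 3)
After 'lt': stack = [0, 0] (depth 2)
After 'lt': stack = [0] (depth 1)
After 'push -2': stack = [0, -2] (depth 2)
After 'push -7': stack = [0, -2, -7] (depth 3)
After 'gt': stack = [0, 1] (depth 2)
After 'div': stack = [0] (depth 1)
After 'dup': stack = [0, 0] (depth 2)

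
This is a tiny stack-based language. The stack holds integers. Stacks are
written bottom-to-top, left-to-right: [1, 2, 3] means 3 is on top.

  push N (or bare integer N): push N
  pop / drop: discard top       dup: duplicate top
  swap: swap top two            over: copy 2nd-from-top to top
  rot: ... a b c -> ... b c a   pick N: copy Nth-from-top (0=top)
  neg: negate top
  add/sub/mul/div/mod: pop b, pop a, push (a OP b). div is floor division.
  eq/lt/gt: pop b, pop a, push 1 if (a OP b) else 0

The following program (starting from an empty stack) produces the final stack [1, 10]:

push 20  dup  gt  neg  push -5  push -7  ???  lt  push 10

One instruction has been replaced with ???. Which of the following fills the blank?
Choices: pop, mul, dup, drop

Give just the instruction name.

Answer: mul

Derivation:
Stack before ???: [0, -5, -7]
Stack after ???:  [0, 35]
Checking each choice:
  pop: produces [0, 10]
  mul: MATCH
  dup: produces [0, -5, 0, 10]
  drop: produces [0, 10]


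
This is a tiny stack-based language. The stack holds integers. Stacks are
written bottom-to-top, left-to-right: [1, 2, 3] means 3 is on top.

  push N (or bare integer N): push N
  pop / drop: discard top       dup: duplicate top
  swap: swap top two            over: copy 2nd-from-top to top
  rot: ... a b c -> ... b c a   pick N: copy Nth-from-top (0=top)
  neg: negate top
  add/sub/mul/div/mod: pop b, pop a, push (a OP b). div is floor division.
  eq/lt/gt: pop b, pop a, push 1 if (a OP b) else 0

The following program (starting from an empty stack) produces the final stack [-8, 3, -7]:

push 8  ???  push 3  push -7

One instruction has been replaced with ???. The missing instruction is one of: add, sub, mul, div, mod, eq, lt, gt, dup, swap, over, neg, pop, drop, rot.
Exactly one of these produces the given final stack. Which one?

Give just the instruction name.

Stack before ???: [8]
Stack after ???:  [-8]
The instruction that transforms [8] -> [-8] is: neg

Answer: neg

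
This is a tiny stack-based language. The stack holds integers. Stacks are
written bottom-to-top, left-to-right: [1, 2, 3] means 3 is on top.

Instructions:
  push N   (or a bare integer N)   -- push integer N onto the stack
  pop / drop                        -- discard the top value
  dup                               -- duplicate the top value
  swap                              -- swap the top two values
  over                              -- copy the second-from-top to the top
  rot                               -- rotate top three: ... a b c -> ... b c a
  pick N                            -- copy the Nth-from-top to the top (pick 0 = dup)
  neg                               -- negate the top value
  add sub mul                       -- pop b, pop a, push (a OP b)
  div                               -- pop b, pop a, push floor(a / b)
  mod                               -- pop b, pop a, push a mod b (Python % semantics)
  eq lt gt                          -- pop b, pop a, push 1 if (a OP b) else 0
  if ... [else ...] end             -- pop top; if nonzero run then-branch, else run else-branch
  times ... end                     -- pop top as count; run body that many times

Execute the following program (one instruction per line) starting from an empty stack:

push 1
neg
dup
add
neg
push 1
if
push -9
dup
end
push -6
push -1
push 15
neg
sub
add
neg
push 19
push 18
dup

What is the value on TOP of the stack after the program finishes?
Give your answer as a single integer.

After 'push 1': [1]
After 'neg': [-1]
After 'dup': [-1, -1]
After 'add': [-2]
After 'neg': [2]
After 'push 1': [2, 1]
After 'if': [2]
After 'push -9': [2, -9]
After 'dup': [2, -9, -9]
After 'push -6': [2, -9, -9, -6]
After 'push -1': [2, -9, -9, -6, -1]
After 'push 15': [2, -9, -9, -6, -1, 15]
After 'neg': [2, -9, -9, -6, -1, -15]
After 'sub': [2, -9, -9, -6, 14]
After 'add': [2, -9, -9, 8]
After 'neg': [2, -9, -9, -8]
After 'push 19': [2, -9, -9, -8, 19]
After 'push 18': [2, -9, -9, -8, 19, 18]
After 'dup': [2, -9, -9, -8, 19, 18, 18]

Answer: 18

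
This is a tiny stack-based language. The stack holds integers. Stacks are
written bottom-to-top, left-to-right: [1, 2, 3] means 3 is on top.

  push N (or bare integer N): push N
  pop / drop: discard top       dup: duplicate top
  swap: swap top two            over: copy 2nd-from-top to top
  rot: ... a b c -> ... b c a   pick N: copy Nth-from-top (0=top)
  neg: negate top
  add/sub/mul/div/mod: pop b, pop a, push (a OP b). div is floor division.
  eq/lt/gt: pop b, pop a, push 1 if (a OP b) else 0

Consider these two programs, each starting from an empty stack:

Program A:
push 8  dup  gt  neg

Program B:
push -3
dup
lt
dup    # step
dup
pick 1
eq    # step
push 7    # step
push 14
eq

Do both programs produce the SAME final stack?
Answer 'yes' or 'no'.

Answer: no

Derivation:
Program A trace:
  After 'push 8': [8]
  After 'dup': [8, 8]
  After 'gt': [0]
  After 'neg': [0]
Program A final stack: [0]

Program B trace:
  After 'push -3': [-3]
  After 'dup': [-3, -3]
  After 'lt': [0]
  After 'dup': [0, 0]
  After 'dup': [0, 0, 0]
  After 'pick 1': [0, 0, 0, 0]
  After 'eq': [0, 0, 1]
  After 'push 7': [0, 0, 1, 7]
  After 'push 14': [0, 0, 1, 7, 14]
  After 'eq': [0, 0, 1, 0]
Program B final stack: [0, 0, 1, 0]
Same: no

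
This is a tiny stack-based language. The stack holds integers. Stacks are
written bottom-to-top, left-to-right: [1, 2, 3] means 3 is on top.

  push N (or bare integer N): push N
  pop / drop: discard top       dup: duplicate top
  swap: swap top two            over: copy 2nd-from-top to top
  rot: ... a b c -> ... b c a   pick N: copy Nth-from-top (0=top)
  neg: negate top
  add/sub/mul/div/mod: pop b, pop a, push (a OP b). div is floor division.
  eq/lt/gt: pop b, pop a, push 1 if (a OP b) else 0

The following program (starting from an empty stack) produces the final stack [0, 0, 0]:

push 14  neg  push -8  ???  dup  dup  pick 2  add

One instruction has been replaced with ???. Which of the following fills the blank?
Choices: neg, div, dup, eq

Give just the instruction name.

Stack before ???: [-14, -8]
Stack after ???:  [0]
Checking each choice:
  neg: produces [-14, 8, 8, 16]
  div: produces [1, 1, 2]
  dup: produces [-14, -8, -8, -8, -16]
  eq: MATCH


Answer: eq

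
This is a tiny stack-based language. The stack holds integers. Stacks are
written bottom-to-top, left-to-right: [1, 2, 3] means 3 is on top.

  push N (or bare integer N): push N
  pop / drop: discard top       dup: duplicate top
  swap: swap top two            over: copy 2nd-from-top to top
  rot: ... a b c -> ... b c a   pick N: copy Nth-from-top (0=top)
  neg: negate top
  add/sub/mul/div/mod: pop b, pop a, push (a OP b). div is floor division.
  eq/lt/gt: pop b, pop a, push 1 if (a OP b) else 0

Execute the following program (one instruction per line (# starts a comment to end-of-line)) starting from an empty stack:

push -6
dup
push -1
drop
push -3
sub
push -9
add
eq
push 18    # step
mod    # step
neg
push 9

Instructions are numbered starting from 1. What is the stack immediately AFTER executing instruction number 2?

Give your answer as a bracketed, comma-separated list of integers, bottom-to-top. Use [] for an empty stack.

Answer: [-6, -6]

Derivation:
Step 1 ('push -6'): [-6]
Step 2 ('dup'): [-6, -6]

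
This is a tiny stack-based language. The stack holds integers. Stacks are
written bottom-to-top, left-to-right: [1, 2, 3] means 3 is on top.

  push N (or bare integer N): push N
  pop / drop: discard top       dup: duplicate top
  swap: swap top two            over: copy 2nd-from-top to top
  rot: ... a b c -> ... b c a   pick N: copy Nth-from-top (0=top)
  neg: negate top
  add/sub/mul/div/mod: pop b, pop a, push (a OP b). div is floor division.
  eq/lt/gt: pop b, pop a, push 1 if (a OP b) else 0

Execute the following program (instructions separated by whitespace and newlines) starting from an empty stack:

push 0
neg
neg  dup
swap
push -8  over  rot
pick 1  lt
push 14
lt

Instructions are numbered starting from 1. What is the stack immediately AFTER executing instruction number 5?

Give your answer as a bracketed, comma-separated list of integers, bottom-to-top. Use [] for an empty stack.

Answer: [0, 0]

Derivation:
Step 1 ('push 0'): [0]
Step 2 ('neg'): [0]
Step 3 ('neg'): [0]
Step 4 ('dup'): [0, 0]
Step 5 ('swap'): [0, 0]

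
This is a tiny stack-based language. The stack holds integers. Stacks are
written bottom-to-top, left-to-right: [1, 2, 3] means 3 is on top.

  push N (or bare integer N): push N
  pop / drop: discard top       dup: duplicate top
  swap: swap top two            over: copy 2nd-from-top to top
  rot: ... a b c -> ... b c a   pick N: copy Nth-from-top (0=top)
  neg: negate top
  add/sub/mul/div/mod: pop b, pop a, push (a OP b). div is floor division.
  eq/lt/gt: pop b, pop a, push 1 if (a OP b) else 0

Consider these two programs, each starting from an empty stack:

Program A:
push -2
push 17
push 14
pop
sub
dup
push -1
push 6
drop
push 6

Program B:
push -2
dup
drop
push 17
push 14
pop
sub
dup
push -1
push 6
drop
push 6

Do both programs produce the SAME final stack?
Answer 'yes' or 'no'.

Program A trace:
  After 'push -2': [-2]
  After 'push 17': [-2, 17]
  After 'push 14': [-2, 17, 14]
  After 'pop': [-2, 17]
  After 'sub': [-19]
  After 'dup': [-19, -19]
  After 'push -1': [-19, -19, -1]
  After 'push 6': [-19, -19, -1, 6]
  After 'drop': [-19, -19, -1]
  After 'push 6': [-19, -19, -1, 6]
Program A final stack: [-19, -19, -1, 6]

Program B trace:
  After 'push -2': [-2]
  After 'dup': [-2, -2]
  After 'drop': [-2]
  After 'push 17': [-2, 17]
  After 'push 14': [-2, 17, 14]
  After 'pop': [-2, 17]
  After 'sub': [-19]
  After 'dup': [-19, -19]
  After 'push -1': [-19, -19, -1]
  After 'push 6': [-19, -19, -1, 6]
  After 'drop': [-19, -19, -1]
  After 'push 6': [-19, -19, -1, 6]
Program B final stack: [-19, -19, -1, 6]
Same: yes

Answer: yes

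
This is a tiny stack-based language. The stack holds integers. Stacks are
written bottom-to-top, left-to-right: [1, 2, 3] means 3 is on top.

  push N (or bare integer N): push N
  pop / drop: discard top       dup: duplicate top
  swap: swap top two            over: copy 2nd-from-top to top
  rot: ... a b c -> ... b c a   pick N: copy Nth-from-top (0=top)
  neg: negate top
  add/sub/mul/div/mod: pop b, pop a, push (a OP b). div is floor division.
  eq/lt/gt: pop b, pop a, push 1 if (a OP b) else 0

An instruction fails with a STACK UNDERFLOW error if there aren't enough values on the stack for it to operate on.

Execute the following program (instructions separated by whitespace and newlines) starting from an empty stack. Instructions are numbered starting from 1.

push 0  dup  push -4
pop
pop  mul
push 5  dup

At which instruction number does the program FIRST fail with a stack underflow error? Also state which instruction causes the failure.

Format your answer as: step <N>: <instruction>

Step 1 ('push 0'): stack = [0], depth = 1
Step 2 ('dup'): stack = [0, 0], depth = 2
Step 3 ('push -4'): stack = [0, 0, -4], depth = 3
Step 4 ('pop'): stack = [0, 0], depth = 2
Step 5 ('pop'): stack = [0], depth = 1
Step 6 ('mul'): needs 2 value(s) but depth is 1 — STACK UNDERFLOW

Answer: step 6: mul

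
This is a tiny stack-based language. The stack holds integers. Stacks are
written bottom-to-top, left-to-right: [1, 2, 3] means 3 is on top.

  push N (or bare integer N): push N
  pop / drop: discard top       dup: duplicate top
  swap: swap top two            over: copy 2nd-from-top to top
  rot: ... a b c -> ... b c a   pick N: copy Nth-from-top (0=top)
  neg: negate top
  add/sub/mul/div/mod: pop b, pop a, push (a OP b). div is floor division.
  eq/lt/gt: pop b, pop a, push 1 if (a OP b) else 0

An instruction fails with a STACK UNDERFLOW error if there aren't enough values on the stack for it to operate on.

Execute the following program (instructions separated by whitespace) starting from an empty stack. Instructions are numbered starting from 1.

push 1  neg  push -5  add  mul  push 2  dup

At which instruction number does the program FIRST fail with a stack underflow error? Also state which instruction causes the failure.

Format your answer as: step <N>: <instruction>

Answer: step 5: mul

Derivation:
Step 1 ('push 1'): stack = [1], depth = 1
Step 2 ('neg'): stack = [-1], depth = 1
Step 3 ('push -5'): stack = [-1, -5], depth = 2
Step 4 ('add'): stack = [-6], depth = 1
Step 5 ('mul'): needs 2 value(s) but depth is 1 — STACK UNDERFLOW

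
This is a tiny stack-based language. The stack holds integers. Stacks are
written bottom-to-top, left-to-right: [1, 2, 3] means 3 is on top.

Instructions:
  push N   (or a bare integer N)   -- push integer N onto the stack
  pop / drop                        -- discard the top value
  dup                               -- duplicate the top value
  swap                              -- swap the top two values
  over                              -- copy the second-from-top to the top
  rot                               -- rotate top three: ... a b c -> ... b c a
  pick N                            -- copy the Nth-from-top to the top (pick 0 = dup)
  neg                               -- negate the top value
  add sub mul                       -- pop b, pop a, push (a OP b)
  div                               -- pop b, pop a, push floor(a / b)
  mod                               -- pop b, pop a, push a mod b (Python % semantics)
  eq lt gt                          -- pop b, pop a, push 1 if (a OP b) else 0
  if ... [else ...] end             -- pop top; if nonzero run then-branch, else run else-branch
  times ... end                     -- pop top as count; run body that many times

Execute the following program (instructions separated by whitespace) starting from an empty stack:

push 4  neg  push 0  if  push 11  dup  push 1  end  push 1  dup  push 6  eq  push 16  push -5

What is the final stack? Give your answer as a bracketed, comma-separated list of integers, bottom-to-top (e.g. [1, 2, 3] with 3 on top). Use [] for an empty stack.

After 'push 4': [4]
After 'neg': [-4]
After 'push 0': [-4, 0]
After 'if': [-4]
After 'push 1': [-4, 1]
After 'dup': [-4, 1, 1]
After 'push 6': [-4, 1, 1, 6]
After 'eq': [-4, 1, 0]
After 'push 16': [-4, 1, 0, 16]
After 'push -5': [-4, 1, 0, 16, -5]

Answer: [-4, 1, 0, 16, -5]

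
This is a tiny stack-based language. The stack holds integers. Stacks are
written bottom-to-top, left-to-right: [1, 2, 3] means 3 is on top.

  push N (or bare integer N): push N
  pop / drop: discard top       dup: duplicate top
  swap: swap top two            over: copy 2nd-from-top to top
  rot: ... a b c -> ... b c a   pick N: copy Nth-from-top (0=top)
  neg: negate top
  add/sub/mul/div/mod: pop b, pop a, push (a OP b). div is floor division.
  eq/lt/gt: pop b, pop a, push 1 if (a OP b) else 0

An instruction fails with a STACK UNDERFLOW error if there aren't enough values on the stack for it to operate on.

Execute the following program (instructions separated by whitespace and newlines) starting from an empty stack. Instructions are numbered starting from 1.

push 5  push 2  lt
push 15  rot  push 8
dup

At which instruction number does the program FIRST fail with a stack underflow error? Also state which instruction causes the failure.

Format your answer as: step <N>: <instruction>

Answer: step 5: rot

Derivation:
Step 1 ('push 5'): stack = [5], depth = 1
Step 2 ('push 2'): stack = [5, 2], depth = 2
Step 3 ('lt'): stack = [0], depth = 1
Step 4 ('push 15'): stack = [0, 15], depth = 2
Step 5 ('rot'): needs 3 value(s) but depth is 2 — STACK UNDERFLOW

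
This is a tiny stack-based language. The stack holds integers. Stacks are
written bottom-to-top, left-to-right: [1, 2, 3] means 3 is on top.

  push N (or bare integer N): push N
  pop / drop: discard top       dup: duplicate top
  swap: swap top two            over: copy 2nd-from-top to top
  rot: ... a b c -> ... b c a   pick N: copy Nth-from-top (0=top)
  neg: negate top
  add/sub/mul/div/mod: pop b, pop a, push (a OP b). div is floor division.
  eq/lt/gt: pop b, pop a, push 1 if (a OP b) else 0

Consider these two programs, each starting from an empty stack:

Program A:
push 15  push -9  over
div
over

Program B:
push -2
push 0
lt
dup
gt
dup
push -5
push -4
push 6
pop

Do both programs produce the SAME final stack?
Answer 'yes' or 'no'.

Program A trace:
  After 'push 15': [15]
  After 'push -9': [15, -9]
  After 'over': [15, -9, 15]
  After 'div': [15, -1]
  After 'over': [15, -1, 15]
Program A final stack: [15, -1, 15]

Program B trace:
  After 'push -2': [-2]
  After 'push 0': [-2, 0]
  After 'lt': [1]
  After 'dup': [1, 1]
  After 'gt': [0]
  After 'dup': [0, 0]
  After 'push -5': [0, 0, -5]
  After 'push -4': [0, 0, -5, -4]
  After 'push 6': [0, 0, -5, -4, 6]
  After 'pop': [0, 0, -5, -4]
Program B final stack: [0, 0, -5, -4]
Same: no

Answer: no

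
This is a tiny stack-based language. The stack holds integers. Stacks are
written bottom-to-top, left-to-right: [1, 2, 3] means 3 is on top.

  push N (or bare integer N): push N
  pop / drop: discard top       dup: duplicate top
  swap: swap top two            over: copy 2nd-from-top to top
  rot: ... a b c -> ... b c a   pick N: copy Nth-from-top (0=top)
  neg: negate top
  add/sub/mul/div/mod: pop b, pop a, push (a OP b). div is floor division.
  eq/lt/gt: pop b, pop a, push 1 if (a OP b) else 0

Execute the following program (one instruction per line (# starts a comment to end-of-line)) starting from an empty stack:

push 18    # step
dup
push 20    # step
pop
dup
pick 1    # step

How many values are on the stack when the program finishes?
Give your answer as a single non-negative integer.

After 'push 18': stack = [18] (depth 1)
After 'dup': stack = [18, 18] (depth 2)
After 'push 20': stack = [18, 18, 20] (depth 3)
After 'pop': stack = [18, 18] (depth 2)
After 'dup': stack = [18, 18, 18] (depth 3)
After 'pick 1': stack = [18, 18, 18, 18] (depth 4)

Answer: 4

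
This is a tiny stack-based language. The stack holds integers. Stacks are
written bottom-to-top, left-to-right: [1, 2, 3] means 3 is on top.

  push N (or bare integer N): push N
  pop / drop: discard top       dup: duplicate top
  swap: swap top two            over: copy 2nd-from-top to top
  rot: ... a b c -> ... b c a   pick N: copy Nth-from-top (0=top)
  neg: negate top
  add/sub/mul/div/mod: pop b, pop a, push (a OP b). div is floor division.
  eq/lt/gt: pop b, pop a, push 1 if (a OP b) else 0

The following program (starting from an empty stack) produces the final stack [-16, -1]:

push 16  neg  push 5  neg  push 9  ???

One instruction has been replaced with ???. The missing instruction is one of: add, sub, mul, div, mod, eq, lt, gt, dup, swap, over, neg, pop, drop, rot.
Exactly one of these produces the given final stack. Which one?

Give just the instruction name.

Stack before ???: [-16, -5, 9]
Stack after ???:  [-16, -1]
The instruction that transforms [-16, -5, 9] -> [-16, -1] is: div

Answer: div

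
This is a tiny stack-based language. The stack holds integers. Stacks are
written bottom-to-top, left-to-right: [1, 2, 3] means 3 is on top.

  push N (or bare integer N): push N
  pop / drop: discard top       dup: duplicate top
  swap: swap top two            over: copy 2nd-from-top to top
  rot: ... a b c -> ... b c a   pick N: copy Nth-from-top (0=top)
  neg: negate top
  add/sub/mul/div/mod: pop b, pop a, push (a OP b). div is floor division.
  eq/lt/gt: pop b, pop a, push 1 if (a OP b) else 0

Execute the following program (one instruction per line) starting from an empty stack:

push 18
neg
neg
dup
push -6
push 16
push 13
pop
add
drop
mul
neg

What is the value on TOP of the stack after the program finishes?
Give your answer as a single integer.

Answer: -324

Derivation:
After 'push 18': [18]
After 'neg': [-18]
After 'neg': [18]
After 'dup': [18, 18]
After 'push -6': [18, 18, -6]
After 'push 16': [18, 18, -6, 16]
After 'push 13': [18, 18, -6, 16, 13]
After 'pop': [18, 18, -6, 16]
After 'add': [18, 18, 10]
After 'drop': [18, 18]
After 'mul': [324]
After 'neg': [-324]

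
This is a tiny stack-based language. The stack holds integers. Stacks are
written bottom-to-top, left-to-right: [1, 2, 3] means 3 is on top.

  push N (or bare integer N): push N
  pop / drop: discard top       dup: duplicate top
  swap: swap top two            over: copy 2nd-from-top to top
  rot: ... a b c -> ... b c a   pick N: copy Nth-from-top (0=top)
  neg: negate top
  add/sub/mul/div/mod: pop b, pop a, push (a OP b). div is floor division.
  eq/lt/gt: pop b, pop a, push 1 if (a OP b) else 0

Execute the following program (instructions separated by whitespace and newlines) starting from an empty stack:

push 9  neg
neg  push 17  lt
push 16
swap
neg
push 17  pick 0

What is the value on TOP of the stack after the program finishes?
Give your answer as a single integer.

Answer: 17

Derivation:
After 'push 9': [9]
After 'neg': [-9]
After 'neg': [9]
After 'push 17': [9, 17]
After 'lt': [1]
After 'push 16': [1, 16]
After 'swap': [16, 1]
After 'neg': [16, -1]
After 'push 17': [16, -1, 17]
After 'pick 0': [16, -1, 17, 17]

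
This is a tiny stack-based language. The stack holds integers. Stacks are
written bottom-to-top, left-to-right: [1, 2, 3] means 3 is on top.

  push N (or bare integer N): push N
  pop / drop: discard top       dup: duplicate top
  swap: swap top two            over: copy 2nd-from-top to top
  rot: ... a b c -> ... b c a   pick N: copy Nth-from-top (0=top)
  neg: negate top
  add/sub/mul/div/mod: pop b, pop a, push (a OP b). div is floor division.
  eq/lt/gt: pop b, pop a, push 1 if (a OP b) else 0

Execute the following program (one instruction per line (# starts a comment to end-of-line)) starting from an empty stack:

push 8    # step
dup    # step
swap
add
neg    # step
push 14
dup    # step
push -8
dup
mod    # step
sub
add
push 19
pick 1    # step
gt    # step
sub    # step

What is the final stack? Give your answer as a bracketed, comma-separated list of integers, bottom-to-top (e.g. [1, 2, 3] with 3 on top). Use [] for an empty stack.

After 'push 8': [8]
After 'dup': [8, 8]
After 'swap': [8, 8]
After 'add': [16]
After 'neg': [-16]
After 'push 14': [-16, 14]
After 'dup': [-16, 14, 14]
After 'push -8': [-16, 14, 14, -8]
After 'dup': [-16, 14, 14, -8, -8]
After 'mod': [-16, 14, 14, 0]
After 'sub': [-16, 14, 14]
After 'add': [-16, 28]
After 'push 19': [-16, 28, 19]
After 'pick 1': [-16, 28, 19, 28]
After 'gt': [-16, 28, 0]
After 'sub': [-16, 28]

Answer: [-16, 28]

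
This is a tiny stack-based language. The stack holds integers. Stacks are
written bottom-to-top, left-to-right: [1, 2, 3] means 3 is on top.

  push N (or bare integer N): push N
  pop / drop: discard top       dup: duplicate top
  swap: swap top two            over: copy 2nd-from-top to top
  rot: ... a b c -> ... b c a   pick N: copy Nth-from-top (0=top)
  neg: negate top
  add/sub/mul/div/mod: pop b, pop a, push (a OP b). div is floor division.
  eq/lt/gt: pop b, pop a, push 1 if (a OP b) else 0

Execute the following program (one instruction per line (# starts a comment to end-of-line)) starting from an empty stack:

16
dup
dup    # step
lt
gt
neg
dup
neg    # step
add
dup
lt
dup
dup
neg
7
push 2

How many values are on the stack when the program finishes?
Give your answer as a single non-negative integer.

After 'push 16': stack = [16] (depth 1)
After 'dup': stack = [16, 16] (depth 2)
After 'dup': stack = [16, 16, 16] (depth 3)
After 'lt': stack = [16, 0] (depth 2)
After 'gt': stack = [1] (depth 1)
After 'neg': stack = [-1] (depth 1)
After 'dup': stack = [-1, -1] (depth 2)
After 'neg': stack = [-1, 1] (depth 2)
After 'add': stack = [0] (depth 1)
After 'dup': stack = [0, 0] (depth 2)
After 'lt': stack = [0] (depth 1)
After 'dup': stack = [0, 0] (depth 2)
After 'dup': stack = [0, 0, 0] (depth 3)
After 'neg': stack = [0, 0, 0] (depth 3)
After 'push 7': stack = [0, 0, 0, 7] (depth 4)
After 'push 2': stack = [0, 0, 0, 7, 2] (depth 5)

Answer: 5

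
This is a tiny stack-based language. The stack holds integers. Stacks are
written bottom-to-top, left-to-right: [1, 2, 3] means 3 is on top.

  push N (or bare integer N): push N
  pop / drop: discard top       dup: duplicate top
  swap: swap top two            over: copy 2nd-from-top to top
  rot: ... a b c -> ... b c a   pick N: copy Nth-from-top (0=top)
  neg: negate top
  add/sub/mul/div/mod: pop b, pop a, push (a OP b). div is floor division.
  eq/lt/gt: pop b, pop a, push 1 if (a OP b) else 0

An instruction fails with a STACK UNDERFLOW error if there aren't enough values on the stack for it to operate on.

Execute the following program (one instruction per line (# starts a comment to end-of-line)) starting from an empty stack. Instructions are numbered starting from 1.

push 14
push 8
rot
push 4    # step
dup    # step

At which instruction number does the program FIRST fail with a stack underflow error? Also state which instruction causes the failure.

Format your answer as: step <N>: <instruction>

Step 1 ('push 14'): stack = [14], depth = 1
Step 2 ('push 8'): stack = [14, 8], depth = 2
Step 3 ('rot'): needs 3 value(s) but depth is 2 — STACK UNDERFLOW

Answer: step 3: rot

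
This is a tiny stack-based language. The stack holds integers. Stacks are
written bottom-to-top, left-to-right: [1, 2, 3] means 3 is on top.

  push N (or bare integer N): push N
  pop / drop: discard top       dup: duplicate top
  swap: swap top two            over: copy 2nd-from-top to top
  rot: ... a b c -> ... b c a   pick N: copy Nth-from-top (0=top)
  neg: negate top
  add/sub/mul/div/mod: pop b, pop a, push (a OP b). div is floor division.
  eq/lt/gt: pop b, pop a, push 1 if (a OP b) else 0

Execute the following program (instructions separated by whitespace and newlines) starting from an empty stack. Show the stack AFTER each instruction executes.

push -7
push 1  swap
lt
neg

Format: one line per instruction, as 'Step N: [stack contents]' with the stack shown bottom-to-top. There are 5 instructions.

Step 1: [-7]
Step 2: [-7, 1]
Step 3: [1, -7]
Step 4: [0]
Step 5: [0]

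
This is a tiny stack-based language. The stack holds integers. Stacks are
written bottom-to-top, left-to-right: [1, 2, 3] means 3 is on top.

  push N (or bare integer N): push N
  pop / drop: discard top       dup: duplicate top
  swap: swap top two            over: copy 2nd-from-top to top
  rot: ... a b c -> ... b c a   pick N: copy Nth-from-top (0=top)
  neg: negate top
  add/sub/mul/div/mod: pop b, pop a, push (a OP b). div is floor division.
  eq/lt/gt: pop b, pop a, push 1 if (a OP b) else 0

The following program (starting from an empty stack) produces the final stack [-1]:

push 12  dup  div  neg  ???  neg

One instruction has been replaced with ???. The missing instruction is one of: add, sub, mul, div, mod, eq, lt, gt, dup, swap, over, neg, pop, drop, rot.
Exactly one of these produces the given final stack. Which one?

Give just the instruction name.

Stack before ???: [-1]
Stack after ???:  [1]
The instruction that transforms [-1] -> [1] is: neg

Answer: neg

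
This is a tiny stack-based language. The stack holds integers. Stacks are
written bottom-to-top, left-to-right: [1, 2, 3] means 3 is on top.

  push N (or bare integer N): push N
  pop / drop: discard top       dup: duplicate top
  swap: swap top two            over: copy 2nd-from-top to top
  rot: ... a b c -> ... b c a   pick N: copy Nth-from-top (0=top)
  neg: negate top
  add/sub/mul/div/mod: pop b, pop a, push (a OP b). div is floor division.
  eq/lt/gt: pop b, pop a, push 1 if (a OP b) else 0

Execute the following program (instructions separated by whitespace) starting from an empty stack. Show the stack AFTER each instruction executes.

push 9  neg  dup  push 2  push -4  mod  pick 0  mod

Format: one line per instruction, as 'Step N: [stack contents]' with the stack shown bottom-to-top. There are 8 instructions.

Step 1: [9]
Step 2: [-9]
Step 3: [-9, -9]
Step 4: [-9, -9, 2]
Step 5: [-9, -9, 2, -4]
Step 6: [-9, -9, -2]
Step 7: [-9, -9, -2, -2]
Step 8: [-9, -9, 0]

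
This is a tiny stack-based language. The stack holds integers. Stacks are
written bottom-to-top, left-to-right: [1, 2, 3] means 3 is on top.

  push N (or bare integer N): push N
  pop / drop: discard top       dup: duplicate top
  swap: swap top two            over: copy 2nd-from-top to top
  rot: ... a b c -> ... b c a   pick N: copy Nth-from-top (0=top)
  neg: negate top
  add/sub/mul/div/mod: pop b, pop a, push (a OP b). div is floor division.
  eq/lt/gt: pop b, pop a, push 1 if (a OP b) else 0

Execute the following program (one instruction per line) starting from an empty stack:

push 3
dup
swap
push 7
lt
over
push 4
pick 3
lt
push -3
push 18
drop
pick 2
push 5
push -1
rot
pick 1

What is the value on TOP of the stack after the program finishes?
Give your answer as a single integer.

Answer: -1

Derivation:
After 'push 3': [3]
After 'dup': [3, 3]
After 'swap': [3, 3]
After 'push 7': [3, 3, 7]
After 'lt': [3, 1]
After 'over': [3, 1, 3]
After 'push 4': [3, 1, 3, 4]
After 'pick 3': [3, 1, 3, 4, 3]
After 'lt': [3, 1, 3, 0]
After 'push -3': [3, 1, 3, 0, -3]
After 'push 18': [3, 1, 3, 0, -3, 18]
After 'drop': [3, 1, 3, 0, -3]
After 'pick 2': [3, 1, 3, 0, -3, 3]
After 'push 5': [3, 1, 3, 0, -3, 3, 5]
After 'push -1': [3, 1, 3, 0, -3, 3, 5, -1]
After 'rot': [3, 1, 3, 0, -3, 5, -1, 3]
After 'pick 1': [3, 1, 3, 0, -3, 5, -1, 3, -1]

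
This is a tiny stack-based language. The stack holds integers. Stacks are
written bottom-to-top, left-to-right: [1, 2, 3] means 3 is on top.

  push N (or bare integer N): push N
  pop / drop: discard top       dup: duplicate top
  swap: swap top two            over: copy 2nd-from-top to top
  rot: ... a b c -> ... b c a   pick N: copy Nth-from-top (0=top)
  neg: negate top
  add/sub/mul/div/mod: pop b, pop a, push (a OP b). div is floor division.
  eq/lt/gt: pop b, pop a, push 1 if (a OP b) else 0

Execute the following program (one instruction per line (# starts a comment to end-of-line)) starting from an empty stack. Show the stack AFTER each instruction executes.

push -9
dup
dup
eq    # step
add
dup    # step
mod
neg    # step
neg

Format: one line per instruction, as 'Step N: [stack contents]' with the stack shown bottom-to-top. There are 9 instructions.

Step 1: [-9]
Step 2: [-9, -9]
Step 3: [-9, -9, -9]
Step 4: [-9, 1]
Step 5: [-8]
Step 6: [-8, -8]
Step 7: [0]
Step 8: [0]
Step 9: [0]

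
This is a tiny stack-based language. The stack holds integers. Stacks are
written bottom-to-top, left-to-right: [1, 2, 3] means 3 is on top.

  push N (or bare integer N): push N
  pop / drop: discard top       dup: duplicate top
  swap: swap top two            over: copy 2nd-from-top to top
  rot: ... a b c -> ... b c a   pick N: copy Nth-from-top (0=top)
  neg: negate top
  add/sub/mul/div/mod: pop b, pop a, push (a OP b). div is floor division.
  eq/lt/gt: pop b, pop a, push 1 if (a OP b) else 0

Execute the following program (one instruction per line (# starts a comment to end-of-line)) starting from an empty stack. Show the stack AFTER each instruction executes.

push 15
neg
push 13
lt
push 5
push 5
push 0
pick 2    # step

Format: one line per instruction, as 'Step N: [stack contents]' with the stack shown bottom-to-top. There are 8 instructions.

Step 1: [15]
Step 2: [-15]
Step 3: [-15, 13]
Step 4: [1]
Step 5: [1, 5]
Step 6: [1, 5, 5]
Step 7: [1, 5, 5, 0]
Step 8: [1, 5, 5, 0, 5]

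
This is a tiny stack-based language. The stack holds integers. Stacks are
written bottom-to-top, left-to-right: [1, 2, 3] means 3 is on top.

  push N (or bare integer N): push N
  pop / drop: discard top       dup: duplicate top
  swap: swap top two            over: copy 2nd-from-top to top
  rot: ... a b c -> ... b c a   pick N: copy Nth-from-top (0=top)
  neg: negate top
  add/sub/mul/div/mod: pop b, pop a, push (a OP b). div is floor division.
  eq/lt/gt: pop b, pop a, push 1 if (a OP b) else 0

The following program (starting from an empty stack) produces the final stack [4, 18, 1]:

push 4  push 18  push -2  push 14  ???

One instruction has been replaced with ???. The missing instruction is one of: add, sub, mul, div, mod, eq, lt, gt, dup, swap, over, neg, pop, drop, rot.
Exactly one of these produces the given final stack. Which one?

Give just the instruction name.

Answer: lt

Derivation:
Stack before ???: [4, 18, -2, 14]
Stack after ???:  [4, 18, 1]
The instruction that transforms [4, 18, -2, 14] -> [4, 18, 1] is: lt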